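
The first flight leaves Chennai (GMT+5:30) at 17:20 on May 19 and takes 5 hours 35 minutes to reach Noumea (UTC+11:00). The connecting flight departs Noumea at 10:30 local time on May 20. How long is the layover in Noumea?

Convert departure to UTC: 17:20 − 5:30 = 11:50 UTC on May 19.
Add 5 hours and 35 minutes flight time → 17:25 UTC.
Noumea is UTC+11:00, so local arrival = 17:25 + 11:00 = 04:25 on May 20.
Layover = 10:30 − 04:25 = 6 hours 5 minutes.

6 hours 5 minutes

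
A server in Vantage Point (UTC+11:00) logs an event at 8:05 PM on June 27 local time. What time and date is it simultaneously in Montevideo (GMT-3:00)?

In UTC: 8:05 PM − 11:00 = 9:05 AM on Jun 27.
Montevideo is UTC−3:00: 9:05 AM − 3:00 = 6:05 AM on Jun 27.

6:05 AM on Jun 27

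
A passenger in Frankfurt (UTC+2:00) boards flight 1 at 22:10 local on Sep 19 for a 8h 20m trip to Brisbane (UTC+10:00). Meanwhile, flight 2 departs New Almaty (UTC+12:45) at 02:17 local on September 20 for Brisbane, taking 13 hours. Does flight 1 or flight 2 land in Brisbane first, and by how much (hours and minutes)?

Flight 1 in UTC: 22:10 − 2:00 = 20:10 on Sep 19.
+8 hours and 20 minutes → arrive 04:30 UTC on Sep 20.
Flight 2 in UTC: 02:17 − 12:45 = 13:32 on Sep 19.
+13 hours → arrive 02:32 UTC on Sep 20.
Flight 2 lands earlier by 1 hour 58 minutes.

the second, by 1 hour 58 minutes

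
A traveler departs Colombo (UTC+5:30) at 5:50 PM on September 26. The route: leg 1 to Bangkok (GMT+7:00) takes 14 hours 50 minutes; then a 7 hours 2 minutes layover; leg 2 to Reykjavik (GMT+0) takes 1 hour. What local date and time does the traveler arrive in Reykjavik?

11:12 AM on September 27

Convert departure to UTC: 5:50 PM − 5:30 = 12:20 PM UTC on Sep 26.
Add 14 hours 50 minutes leg 1 → 3:10 AM UTC (Sep 27).
Add 7 hours 2 minutes layover in Bangkok → 10:12 AM UTC.
Add 1 hour leg 2 → 11:12 AM UTC.
Reykjavik is UTC+0, so local arrival is the same: 11:12 AM on Sep 27.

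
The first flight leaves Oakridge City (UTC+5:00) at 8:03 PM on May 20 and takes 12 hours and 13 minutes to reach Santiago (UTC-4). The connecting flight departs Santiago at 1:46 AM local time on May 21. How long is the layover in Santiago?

Convert departure to UTC: 8:03 PM − 5:00 = 3:03 PM UTC on May 20.
Add 12 hours and 13 minutes flight time → 3:16 AM UTC (May 21).
Santiago is UTC−4:00, so local arrival = 3:16 AM − 4:00 = 11:16 PM on May 20.
Layover = 1:46 AM − 11:16 PM (+1 day) = 2 hours 30 minutes.

2 hours 30 minutes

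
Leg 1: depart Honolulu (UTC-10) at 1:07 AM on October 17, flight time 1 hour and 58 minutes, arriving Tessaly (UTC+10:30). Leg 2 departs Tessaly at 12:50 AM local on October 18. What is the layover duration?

Convert departure to UTC: 1:07 AM + 10:00 = 11:07 AM UTC on Oct 17.
Add 1 hour and 58 minutes flight time → 1:05 PM UTC.
Tessaly is UTC+10:30, so local arrival = 1:05 PM + 10:30 = 11:35 PM on Oct 17.
Layover = 12:50 AM − 11:35 PM (+1 day) = 1 hour 15 minutes.

1 hour 15 minutes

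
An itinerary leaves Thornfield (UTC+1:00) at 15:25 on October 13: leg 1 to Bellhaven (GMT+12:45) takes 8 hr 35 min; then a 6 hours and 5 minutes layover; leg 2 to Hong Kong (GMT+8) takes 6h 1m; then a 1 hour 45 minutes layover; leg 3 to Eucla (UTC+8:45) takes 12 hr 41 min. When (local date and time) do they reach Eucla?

Convert departure to UTC: 15:25 − 1:00 = 14:25 UTC on Oct 13.
Add 8 hours and 35 minutes leg 1 → 23:00 UTC.
Add 6 hours 5 minutes layover in Bellhaven → 05:05 UTC (Oct 14).
Add 6 hours 1 minute leg 2 → 11:06 UTC.
Add 1 hour 45 minutes layover in Hong Kong → 12:51 UTC.
Add 12 hours 41 minutes leg 3 → 01:32 UTC (Oct 15).
Eucla is UTC+8:45, so local arrival = 01:32 + 8:45 = 10:17 on Oct 15.

10:17 on October 15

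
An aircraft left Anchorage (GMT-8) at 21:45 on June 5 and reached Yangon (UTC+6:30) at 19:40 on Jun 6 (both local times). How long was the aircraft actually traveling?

7 hours 25 minutes

Departure in UTC: 21:45 + 8:00 = 05:45 on Jun 6.
Arrival in UTC: 19:40 − 6:30 = 13:10 on Jun 6.
Elapsed = 13:10 − 05:45 = 7 hours 25 minutes.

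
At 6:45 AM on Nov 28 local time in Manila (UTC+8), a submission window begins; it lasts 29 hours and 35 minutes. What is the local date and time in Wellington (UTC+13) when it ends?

Wellington is 5:00 ahead of Manila.
After 29 hours and 35 minutes it is 12:20 PM (Nov 29) in Manila.
Shift by the zone difference: 12:20 PM + 5:00 = 5:20 PM on Nov 29 in Wellington.

5:20 PM on November 29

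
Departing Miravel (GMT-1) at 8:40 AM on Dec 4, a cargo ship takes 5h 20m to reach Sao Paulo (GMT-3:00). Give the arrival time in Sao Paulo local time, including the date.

12:00 PM on December 4

Convert departure to UTC: 8:40 AM + 1:00 = 9:40 AM UTC on Dec 4.
Add 5 hours and 20 minutes travel time → 3:00 PM UTC.
Sao Paulo is UTC−3:00, so local arrival = 3:00 PM − 3:00 = 12:00 PM on Dec 4.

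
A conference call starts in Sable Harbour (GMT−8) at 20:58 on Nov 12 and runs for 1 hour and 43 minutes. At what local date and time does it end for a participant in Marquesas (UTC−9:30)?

21:11 on November 12

Marquesas is 1:30 behind Sable Harbour.
After 1 hour 43 minutes it is 22:41 in Sable Harbour.
Shift by the zone difference: 22:41 − 1:30 = 21:11 on Nov 12 in Marquesas.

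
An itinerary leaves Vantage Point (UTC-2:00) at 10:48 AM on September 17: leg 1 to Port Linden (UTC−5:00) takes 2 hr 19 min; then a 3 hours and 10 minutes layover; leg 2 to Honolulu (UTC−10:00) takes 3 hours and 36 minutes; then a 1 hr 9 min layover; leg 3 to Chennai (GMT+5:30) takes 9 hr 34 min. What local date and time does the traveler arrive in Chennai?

Convert departure to UTC: 10:48 AM + 2:00 = 12:48 PM UTC on Sep 17.
Add 2 hours and 19 minutes leg 1 → 3:07 PM UTC.
Add 3 hours 10 minutes layover in Port Linden → 6:17 PM UTC.
Add 3 hours and 36 minutes leg 2 → 9:53 PM UTC.
Add 1 hour and 9 minutes layover in Honolulu → 11:02 PM UTC.
Add 9 hours 34 minutes leg 3 → 8:36 AM UTC (Sep 18).
Chennai is UTC+5:30, so local arrival = 8:36 AM + 5:30 = 2:06 PM on Sep 18.

2:06 PM on September 18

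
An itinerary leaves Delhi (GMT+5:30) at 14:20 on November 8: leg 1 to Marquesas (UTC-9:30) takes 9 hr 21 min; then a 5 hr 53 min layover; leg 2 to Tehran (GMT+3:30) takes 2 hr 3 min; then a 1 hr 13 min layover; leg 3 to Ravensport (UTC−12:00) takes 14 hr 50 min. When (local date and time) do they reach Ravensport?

06:10 on November 9

Convert departure to UTC: 14:20 − 5:30 = 08:50 UTC on Nov 8.
Add 9 hours and 21 minutes leg 1 → 18:11 UTC.
Add 5 hours 53 minutes layover in Marquesas → 00:04 UTC (Nov 9).
Add 2 hours and 3 minutes leg 2 → 02:07 UTC.
Add 1 hour 13 minutes layover in Tehran → 03:20 UTC.
Add 14 hours 50 minutes leg 3 → 18:10 UTC.
Ravensport is UTC−12:00, so local arrival = 18:10 − 12:00 = 06:10 on Nov 9.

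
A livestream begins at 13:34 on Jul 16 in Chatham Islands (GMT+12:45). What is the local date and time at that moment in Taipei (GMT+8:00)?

In UTC: 13:34 − 12:45 = 00:49 on Jul 16.
Taipei is UTC+8:00: 00:49 + 8:00 = 08:49 on Jul 16.

08:49 on Jul 16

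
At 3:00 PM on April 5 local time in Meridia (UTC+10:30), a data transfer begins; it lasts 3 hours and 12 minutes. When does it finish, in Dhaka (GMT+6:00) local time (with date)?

Convert start to UTC: 3:00 PM − 10:30 = 4:30 AM UTC on Apr 5.
Add 3 hours and 12 minutes duration → 7:42 AM UTC.
Dhaka is UTC+6:00, so local end time = 7:42 AM + 6:00 = 1:42 PM on Apr 5.

1:42 PM on April 5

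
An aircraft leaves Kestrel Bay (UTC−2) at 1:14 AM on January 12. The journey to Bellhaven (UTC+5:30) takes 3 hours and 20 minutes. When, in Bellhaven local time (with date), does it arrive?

12:04 PM on Jan 12

Convert departure to UTC: 1:14 AM + 2:00 = 3:14 AM UTC on Jan 12.
Add 3 hours and 20 minutes travel time → 6:34 AM UTC.
Bellhaven is UTC+5:30, so local arrival = 6:34 AM + 5:30 = 12:04 PM on Jan 12.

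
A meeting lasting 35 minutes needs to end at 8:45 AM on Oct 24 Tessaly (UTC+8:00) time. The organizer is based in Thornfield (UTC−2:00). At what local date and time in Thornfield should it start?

10:10 PM on Oct 23

Target end time in UTC: 8:45 AM − 8:00 = 12:45 AM on Oct 24.
Subtract 35 minutes → start 12:10 AM UTC on Oct 24.
Thornfield is UTC−2:00: 12:10 AM − 2:00 = 10:10 PM on Oct 23.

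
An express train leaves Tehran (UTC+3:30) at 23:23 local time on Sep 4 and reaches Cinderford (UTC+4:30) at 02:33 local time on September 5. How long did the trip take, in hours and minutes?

Departure in UTC: 23:23 − 3:30 = 19:53 on Sep 4.
Arrival in UTC: 02:33 − 4:30 = 22:03 on Sep 4.
Elapsed = 22:03 − 19:53 = 2 hours 10 minutes.

2 hours 10 minutes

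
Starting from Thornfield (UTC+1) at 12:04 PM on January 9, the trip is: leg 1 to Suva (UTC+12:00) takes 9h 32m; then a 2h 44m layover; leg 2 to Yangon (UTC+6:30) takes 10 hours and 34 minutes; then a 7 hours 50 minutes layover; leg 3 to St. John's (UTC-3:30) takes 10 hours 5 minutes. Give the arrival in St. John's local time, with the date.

12:19 AM on January 11

Convert departure to UTC: 12:04 PM − 1:00 = 11:04 AM UTC on Jan 9.
Add 9 hours 32 minutes leg 1 → 8:36 PM UTC.
Add 2 hours 44 minutes layover in Suva → 11:20 PM UTC.
Add 10 hours 34 minutes leg 2 → 9:54 AM UTC (Jan 10).
Add 7 hours and 50 minutes layover in Yangon → 5:44 PM UTC.
Add 10 hours 5 minutes leg 3 → 3:49 AM UTC (Jan 11).
St. John's is UTC−3:30, so local arrival = 3:49 AM − 3:30 = 12:19 AM on Jan 11.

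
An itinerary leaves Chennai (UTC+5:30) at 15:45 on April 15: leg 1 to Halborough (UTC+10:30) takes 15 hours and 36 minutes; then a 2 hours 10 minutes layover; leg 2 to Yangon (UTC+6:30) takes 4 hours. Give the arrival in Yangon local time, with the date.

Convert departure to UTC: 15:45 − 5:30 = 10:15 UTC on Apr 15.
Add 15 hours and 36 minutes leg 1 → 01:51 UTC (Apr 16).
Add 2 hours and 10 minutes layover in Halborough → 04:01 UTC.
Add 4 hours leg 2 → 08:01 UTC.
Yangon is UTC+6:30, so local arrival = 08:01 + 6:30 = 14:31 on Apr 16.

14:31 on April 16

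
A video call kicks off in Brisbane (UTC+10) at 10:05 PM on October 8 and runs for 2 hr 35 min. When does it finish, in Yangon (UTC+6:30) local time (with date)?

9:10 PM on Oct 8

Convert start to UTC: 10:05 PM − 10:00 = 12:05 PM UTC on Oct 8.
Add 2 hours 35 minutes duration → 2:40 PM UTC.
Yangon is UTC+6:30, so local end time = 2:40 PM + 6:30 = 9:10 PM on Oct 8.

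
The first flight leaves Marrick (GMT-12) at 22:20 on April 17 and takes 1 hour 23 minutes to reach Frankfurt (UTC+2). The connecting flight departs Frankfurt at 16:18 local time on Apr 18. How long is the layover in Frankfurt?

2 hours 35 minutes

Convert departure to UTC: 22:20 + 12:00 = 10:20 UTC on Apr 18.
Add 1 hour 23 minutes flight time → 11:43 UTC.
Frankfurt is UTC+2:00, so local arrival = 11:43 + 2:00 = 13:43 on Apr 18.
Layover = 16:18 − 13:43 = 2 hours 35 minutes.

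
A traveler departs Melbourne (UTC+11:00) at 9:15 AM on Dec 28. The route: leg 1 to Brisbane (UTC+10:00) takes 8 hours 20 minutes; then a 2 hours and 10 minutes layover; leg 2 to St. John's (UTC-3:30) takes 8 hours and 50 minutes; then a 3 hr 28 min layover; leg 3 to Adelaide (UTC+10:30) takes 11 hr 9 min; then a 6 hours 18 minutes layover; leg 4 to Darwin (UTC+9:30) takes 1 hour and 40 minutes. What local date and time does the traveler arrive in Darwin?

1:40 AM on December 30

Convert departure to UTC: 9:15 AM − 11:00 = 10:15 PM UTC on Dec 27.
Add 8 hours 20 minutes leg 1 → 6:35 AM UTC (Dec 28).
Add 2 hours 10 minutes layover in Brisbane → 8:45 AM UTC.
Add 8 hours and 50 minutes leg 2 → 5:35 PM UTC.
Add 3 hours and 28 minutes layover in St. John's → 9:03 PM UTC.
Add 11 hours and 9 minutes leg 3 → 8:12 AM UTC (Dec 29).
Add 6 hours 18 minutes layover in Adelaide → 2:30 PM UTC.
Add 1 hour and 40 minutes leg 4 → 4:10 PM UTC.
Darwin is UTC+9:30, so local arrival = 4:10 PM + 9:30 = 1:40 AM on Dec 30.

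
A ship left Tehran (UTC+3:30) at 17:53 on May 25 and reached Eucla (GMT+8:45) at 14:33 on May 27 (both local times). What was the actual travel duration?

39 hours 25 minutes

Departure in UTC: 17:53 − 3:30 = 14:23 on May 25.
Arrival in UTC: 14:33 − 8:45 = 05:48 on May 27.
Elapsed = 05:48 − 14:23 (+2 days) = 39 hours 25 minutes.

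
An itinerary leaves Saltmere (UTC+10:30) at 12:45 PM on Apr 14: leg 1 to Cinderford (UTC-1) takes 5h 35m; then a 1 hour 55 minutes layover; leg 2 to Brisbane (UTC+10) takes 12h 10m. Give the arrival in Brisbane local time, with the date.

7:55 AM on April 15

Convert departure to UTC: 12:45 PM − 10:30 = 2:15 AM UTC on Apr 14.
Add 5 hours and 35 minutes leg 1 → 7:50 AM UTC.
Add 1 hour and 55 minutes layover in Cinderford → 9:45 AM UTC.
Add 12 hours and 10 minutes leg 2 → 9:55 PM UTC.
Brisbane is UTC+10:00, so local arrival = 9:55 PM + 10:00 = 7:55 AM on Apr 15.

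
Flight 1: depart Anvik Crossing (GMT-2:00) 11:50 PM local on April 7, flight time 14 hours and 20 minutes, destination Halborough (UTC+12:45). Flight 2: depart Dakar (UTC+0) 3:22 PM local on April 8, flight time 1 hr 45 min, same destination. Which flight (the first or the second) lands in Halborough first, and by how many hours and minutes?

the first, by 57 minutes

Flight 1 in UTC: 11:50 PM + 2:00 = 1:50 AM on Apr 8.
+14 hours 20 minutes → arrive 4:10 PM UTC on Apr 8.
Flight 2 departs at 3:22 PM UTC (Apr 8).
+1 hour 45 minutes → arrive 5:07 PM UTC on Apr 8.
Flight 1 lands earlier by 57 minutes.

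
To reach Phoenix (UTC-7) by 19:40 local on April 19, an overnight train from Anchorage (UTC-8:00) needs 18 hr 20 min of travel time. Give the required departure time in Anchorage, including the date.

Target arrival in UTC: 19:40 + 7:00 = 02:40 on Apr 20.
Subtract 18 hours and 20 minutes → departure 08:20 UTC on Apr 19.
Anchorage is UTC−8:00: 08:20 − 8:00 = 00:20 on Apr 19.

00:20 on April 19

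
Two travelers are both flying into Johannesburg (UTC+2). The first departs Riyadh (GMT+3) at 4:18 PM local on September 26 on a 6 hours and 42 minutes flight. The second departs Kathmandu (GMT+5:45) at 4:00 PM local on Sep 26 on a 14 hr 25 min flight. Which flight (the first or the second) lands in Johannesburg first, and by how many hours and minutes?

the first, by 4 hours 40 minutes

Flight 1 in UTC: 4:18 PM − 3:00 = 1:18 PM on Sep 26.
+6 hours 42 minutes → arrive 8:00 PM UTC on Sep 26.
Flight 2 in UTC: 4:00 PM − 5:45 = 10:15 AM on Sep 26.
+14 hours 25 minutes → arrive 12:40 AM UTC on Sep 27.
Flight 1 lands earlier by 4 hours 40 minutes.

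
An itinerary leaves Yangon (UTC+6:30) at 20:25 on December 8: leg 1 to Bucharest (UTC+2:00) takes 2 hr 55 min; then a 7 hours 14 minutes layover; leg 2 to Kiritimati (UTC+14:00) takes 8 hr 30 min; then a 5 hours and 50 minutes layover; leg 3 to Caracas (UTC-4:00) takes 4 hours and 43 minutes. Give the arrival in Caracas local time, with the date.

Convert departure to UTC: 20:25 − 6:30 = 13:55 UTC on Dec 8.
Add 2 hours 55 minutes leg 1 → 16:50 UTC.
Add 7 hours 14 minutes layover in Bucharest → 00:04 UTC (Dec 9).
Add 8 hours 30 minutes leg 2 → 08:34 UTC.
Add 5 hours 50 minutes layover in Kiritimati → 14:24 UTC.
Add 4 hours and 43 minutes leg 3 → 19:07 UTC.
Caracas is UTC−4:00, so local arrival = 19:07 − 4:00 = 15:07 on Dec 9.

15:07 on Dec 9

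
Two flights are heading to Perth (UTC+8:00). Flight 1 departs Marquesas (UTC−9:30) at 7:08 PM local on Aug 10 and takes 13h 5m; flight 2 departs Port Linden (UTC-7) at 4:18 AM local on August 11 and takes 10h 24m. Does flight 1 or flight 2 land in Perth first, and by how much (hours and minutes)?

the first, by 3 hours 59 minutes

Flight 1 in UTC: 7:08 PM + 9:30 = 4:38 AM on Aug 11.
+13 hours and 5 minutes → arrive 5:43 PM UTC on Aug 11.
Flight 2 in UTC: 4:18 AM + 7:00 = 11:18 AM on Aug 11.
+10 hours 24 minutes → arrive 9:42 PM UTC on Aug 11.
Flight 1 lands earlier by 3 hours 59 minutes.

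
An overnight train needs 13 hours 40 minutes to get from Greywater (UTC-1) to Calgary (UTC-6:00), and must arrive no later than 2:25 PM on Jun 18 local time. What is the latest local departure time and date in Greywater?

Target arrival in UTC: 2:25 PM + 6:00 = 8:25 PM on Jun 18.
Subtract 13 hours and 40 minutes → departure 6:45 AM UTC on Jun 18.
Greywater is UTC−1:00: 6:45 AM − 1:00 = 5:45 AM on Jun 18.

5:45 AM on June 18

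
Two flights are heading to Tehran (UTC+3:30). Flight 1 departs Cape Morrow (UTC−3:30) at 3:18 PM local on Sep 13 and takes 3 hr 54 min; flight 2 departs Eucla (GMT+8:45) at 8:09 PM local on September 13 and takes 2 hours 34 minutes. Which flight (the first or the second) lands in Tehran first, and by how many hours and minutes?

the second, by 8 hours 44 minutes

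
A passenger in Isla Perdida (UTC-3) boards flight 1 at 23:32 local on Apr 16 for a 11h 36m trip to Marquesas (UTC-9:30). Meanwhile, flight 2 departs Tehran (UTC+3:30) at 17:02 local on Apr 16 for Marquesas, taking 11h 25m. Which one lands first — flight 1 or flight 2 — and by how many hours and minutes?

Flight 1 in UTC: 23:32 + 3:00 = 02:32 on Apr 17.
+11 hours 36 minutes → arrive 14:08 UTC on Apr 17.
Flight 2 in UTC: 17:02 − 3:30 = 13:32 on Apr 16.
+11 hours 25 minutes → arrive 00:57 UTC on Apr 17.
Flight 2 lands earlier by 13 hours 11 minutes.

the second, by 13 hours 11 minutes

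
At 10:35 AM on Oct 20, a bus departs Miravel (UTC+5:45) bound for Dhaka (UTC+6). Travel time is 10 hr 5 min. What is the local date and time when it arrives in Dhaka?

Convert departure to UTC: 10:35 AM − 5:45 = 4:50 AM UTC on Oct 20.
Add 10 hours 5 minutes travel time → 2:55 PM UTC.
Dhaka is UTC+6:00, so local arrival = 2:55 PM + 6:00 = 8:55 PM on Oct 20.

8:55 PM on Oct 20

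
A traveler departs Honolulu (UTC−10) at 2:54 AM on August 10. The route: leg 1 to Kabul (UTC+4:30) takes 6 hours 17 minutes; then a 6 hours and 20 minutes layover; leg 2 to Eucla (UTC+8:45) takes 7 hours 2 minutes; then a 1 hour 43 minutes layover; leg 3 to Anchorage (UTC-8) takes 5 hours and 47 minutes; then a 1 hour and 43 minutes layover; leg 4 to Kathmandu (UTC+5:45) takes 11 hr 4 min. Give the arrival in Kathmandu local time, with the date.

10:35 AM on Aug 12

Convert departure to UTC: 2:54 AM + 10:00 = 12:54 PM UTC on Aug 10.
Add 6 hours 17 minutes leg 1 → 7:11 PM UTC.
Add 6 hours 20 minutes layover in Kabul → 1:31 AM UTC (Aug 11).
Add 7 hours and 2 minutes leg 2 → 8:33 AM UTC.
Add 1 hour and 43 minutes layover in Eucla → 10:16 AM UTC.
Add 5 hours and 47 minutes leg 3 → 4:03 PM UTC.
Add 1 hour and 43 minutes layover in Anchorage → 5:46 PM UTC.
Add 11 hours 4 minutes leg 4 → 4:50 AM UTC (Aug 12).
Kathmandu is UTC+5:45, so local arrival = 4:50 AM + 5:45 = 10:35 AM on Aug 12.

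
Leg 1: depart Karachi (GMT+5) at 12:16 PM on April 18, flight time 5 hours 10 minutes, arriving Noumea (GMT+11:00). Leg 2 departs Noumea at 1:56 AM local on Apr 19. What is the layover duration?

2 hours 30 minutes

Convert departure to UTC: 12:16 PM − 5:00 = 7:16 AM UTC on Apr 18.
Add 5 hours 10 minutes flight time → 12:26 PM UTC.
Noumea is UTC+11:00, so local arrival = 12:26 PM + 11:00 = 11:26 PM on Apr 18.
Layover = 1:56 AM − 11:26 PM (+1 day) = 2 hours 30 minutes.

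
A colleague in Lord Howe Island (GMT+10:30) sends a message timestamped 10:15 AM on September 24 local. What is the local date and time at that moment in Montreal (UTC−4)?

7:45 PM on Sep 23

Montreal is 14:30 behind Lord Howe Island.
Shift by the zone difference: 10:15 AM − 14:30 = 7:45 PM on Sep 23 in Montreal.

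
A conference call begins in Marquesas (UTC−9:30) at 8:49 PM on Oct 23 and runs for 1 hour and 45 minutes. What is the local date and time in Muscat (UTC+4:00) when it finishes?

Convert start to UTC: 8:49 PM + 9:30 = 6:19 AM UTC on Oct 24.
Add 1 hour 45 minutes duration → 8:04 AM UTC.
Muscat is UTC+4:00, so local end time = 8:04 AM + 4:00 = 12:04 PM on Oct 24.

12:04 PM on October 24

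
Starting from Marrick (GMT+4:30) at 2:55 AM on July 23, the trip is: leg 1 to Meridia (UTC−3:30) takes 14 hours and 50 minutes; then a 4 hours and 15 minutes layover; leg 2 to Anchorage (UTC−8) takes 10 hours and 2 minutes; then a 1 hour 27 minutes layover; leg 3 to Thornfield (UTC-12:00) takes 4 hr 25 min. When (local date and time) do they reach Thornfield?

Convert departure to UTC: 2:55 AM − 4:30 = 10:25 PM UTC on Jul 22.
Add 14 hours 50 minutes leg 1 → 1:15 PM UTC (Jul 23).
Add 4 hours 15 minutes layover in Meridia → 5:30 PM UTC.
Add 10 hours 2 minutes leg 2 → 3:32 AM UTC (Jul 24).
Add 1 hour 27 minutes layover in Anchorage → 4:59 AM UTC.
Add 4 hours and 25 minutes leg 3 → 9:24 AM UTC.
Thornfield is UTC−12:00, so local arrival = 9:24 AM − 12:00 = 9:24 PM on Jul 23.

9:24 PM on Jul 23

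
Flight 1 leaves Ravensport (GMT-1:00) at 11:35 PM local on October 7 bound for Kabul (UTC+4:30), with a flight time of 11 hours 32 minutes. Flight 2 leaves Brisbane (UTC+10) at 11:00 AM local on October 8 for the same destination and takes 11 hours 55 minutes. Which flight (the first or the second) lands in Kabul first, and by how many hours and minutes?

Flight 1 in UTC: 11:35 PM + 1:00 = 12:35 AM on Oct 8.
+11 hours 32 minutes → arrive 12:07 PM UTC on Oct 8.
Flight 2 in UTC: 11:00 AM − 10:00 = 1:00 AM on Oct 8.
+11 hours and 55 minutes → arrive 12:55 PM UTC on Oct 8.
Flight 1 lands earlier by 48 minutes.

the first, by 48 minutes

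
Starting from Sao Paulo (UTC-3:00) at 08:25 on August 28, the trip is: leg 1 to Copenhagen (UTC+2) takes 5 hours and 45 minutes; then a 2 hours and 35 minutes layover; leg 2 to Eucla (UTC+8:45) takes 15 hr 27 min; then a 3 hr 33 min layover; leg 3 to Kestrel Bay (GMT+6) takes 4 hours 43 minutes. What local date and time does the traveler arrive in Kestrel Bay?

01:28 on August 30

Convert departure to UTC: 08:25 + 3:00 = 11:25 UTC on Aug 28.
Add 5 hours 45 minutes leg 1 → 17:10 UTC.
Add 2 hours and 35 minutes layover in Copenhagen → 19:45 UTC.
Add 15 hours 27 minutes leg 2 → 11:12 UTC (Aug 29).
Add 3 hours 33 minutes layover in Eucla → 14:45 UTC.
Add 4 hours 43 minutes leg 3 → 19:28 UTC.
Kestrel Bay is UTC+6:00, so local arrival = 19:28 + 6:00 = 01:28 on Aug 30.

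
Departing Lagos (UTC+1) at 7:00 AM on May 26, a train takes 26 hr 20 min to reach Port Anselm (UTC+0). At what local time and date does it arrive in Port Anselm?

Port Anselm is 1:00 behind Lagos.
After 26 hours and 20 minutes it is 9:20 AM (May 27) in Lagos.
Shift by the zone difference: 9:20 AM − 1:00 = 8:20 AM on May 27 in Port Anselm.

8:20 AM on May 27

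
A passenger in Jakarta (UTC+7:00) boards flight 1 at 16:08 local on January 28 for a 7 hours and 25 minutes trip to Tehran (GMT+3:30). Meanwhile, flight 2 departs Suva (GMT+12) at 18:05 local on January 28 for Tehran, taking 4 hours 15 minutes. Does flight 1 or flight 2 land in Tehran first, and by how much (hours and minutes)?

the second, by 6 hours 13 minutes

Flight 1 in UTC: 16:08 − 7:00 = 09:08 on Jan 28.
+7 hours 25 minutes → arrive 16:33 UTC on Jan 28.
Flight 2 in UTC: 18:05 − 12:00 = 06:05 on Jan 28.
+4 hours and 15 minutes → arrive 10:20 UTC on Jan 28.
Flight 2 lands earlier by 6 hours 13 minutes.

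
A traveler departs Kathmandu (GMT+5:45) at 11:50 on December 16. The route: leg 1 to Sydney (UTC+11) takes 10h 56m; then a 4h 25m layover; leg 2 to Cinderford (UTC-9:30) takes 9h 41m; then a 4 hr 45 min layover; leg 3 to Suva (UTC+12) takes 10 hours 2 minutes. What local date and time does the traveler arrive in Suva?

09:54 on December 18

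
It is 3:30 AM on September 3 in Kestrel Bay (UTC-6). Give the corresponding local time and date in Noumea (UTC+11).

8:30 PM on Sep 3

Noumea is 17:00 ahead of Kestrel Bay.
Shift by the zone difference: 3:30 AM + 17:00 = 8:30 PM on Sep 3 in Noumea.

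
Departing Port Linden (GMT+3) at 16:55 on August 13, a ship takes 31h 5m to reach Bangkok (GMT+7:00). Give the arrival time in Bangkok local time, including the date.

04:00 on August 15

Convert departure to UTC: 16:55 − 3:00 = 13:55 UTC on Aug 13.
Add 31 hours and 5 minutes travel time → 21:00 UTC (Aug 14).
Bangkok is UTC+7:00, so local arrival = 21:00 + 7:00 = 04:00 on Aug 15.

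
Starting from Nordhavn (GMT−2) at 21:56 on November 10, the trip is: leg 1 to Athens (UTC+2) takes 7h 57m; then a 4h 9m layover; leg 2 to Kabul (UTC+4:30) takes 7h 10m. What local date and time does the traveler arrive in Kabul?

23:42 on November 11

Convert departure to UTC: 21:56 + 2:00 = 23:56 UTC on Nov 10.
Add 7 hours 57 minutes leg 1 → 07:53 UTC (Nov 11).
Add 4 hours and 9 minutes layover in Athens → 12:02 UTC.
Add 7 hours 10 minutes leg 2 → 19:12 UTC.
Kabul is UTC+4:30, so local arrival = 19:12 + 4:30 = 23:42 on Nov 11.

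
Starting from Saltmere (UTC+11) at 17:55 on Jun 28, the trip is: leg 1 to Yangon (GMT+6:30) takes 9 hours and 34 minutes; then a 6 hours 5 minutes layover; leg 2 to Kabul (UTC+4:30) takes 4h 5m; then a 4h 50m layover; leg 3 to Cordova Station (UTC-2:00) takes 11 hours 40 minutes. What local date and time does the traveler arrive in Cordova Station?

17:09 on Jun 29

Convert departure to UTC: 17:55 − 11:00 = 06:55 UTC on Jun 28.
Add 9 hours 34 minutes leg 1 → 16:29 UTC.
Add 6 hours and 5 minutes layover in Yangon → 22:34 UTC.
Add 4 hours 5 minutes leg 2 → 02:39 UTC (Jun 29).
Add 4 hours and 50 minutes layover in Kabul → 07:29 UTC.
Add 11 hours 40 minutes leg 3 → 19:09 UTC.
Cordova Station is UTC−2:00, so local arrival = 19:09 − 2:00 = 17:09 on Jun 29.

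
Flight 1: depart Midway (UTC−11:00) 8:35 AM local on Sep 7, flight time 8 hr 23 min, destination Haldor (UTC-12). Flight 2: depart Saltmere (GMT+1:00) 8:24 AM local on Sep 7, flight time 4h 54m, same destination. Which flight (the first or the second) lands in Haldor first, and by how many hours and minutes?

Flight 1 in UTC: 8:35 AM + 11:00 = 7:35 PM on Sep 7.
+8 hours and 23 minutes → arrive 3:58 AM UTC on Sep 8.
Flight 2 in UTC: 8:24 AM − 1:00 = 7:24 AM on Sep 7.
+4 hours and 54 minutes → arrive 12:18 PM UTC on Sep 7.
Flight 2 lands earlier by 15 hours 40 minutes.

the second, by 15 hours 40 minutes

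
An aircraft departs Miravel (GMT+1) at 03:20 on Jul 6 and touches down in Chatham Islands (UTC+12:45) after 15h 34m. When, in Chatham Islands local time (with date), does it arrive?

06:39 on July 7

Convert departure to UTC: 03:20 − 1:00 = 02:20 UTC on Jul 6.
Add 15 hours 34 minutes travel time → 17:54 UTC.
Chatham Islands is UTC+12:45, so local arrival = 17:54 + 12:45 = 06:39 on Jul 7.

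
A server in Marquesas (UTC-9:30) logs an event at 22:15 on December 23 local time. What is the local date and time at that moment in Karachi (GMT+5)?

In UTC: 22:15 + 9:30 = 07:45 on Dec 24.
Karachi is UTC+5:00: 07:45 + 5:00 = 12:45 on Dec 24.

12:45 on December 24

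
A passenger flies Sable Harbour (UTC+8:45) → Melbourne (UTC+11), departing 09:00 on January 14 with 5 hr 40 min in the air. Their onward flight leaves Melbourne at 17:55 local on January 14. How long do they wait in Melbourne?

1 hour

Convert departure to UTC: 09:00 − 8:45 = 00:15 UTC on Jan 14.
Add 5 hours and 40 minutes flight time → 05:55 UTC.
Melbourne is UTC+11:00, so local arrival = 05:55 + 11:00 = 16:55 on Jan 14.
Layover = 17:55 − 16:55 = 1 hour.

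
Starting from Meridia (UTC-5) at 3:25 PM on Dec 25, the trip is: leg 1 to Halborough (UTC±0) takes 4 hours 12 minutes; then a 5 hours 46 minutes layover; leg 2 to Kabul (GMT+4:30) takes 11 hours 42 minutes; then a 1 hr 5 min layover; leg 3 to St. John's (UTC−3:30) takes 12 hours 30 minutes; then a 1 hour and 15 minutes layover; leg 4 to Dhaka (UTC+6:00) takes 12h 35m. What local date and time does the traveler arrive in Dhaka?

3:30 AM on December 28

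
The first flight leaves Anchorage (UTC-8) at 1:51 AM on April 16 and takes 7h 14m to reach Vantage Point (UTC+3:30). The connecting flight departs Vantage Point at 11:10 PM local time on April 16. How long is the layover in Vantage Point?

2 hours 35 minutes

Convert departure to UTC: 1:51 AM + 8:00 = 9:51 AM UTC on Apr 16.
Add 7 hours and 14 minutes flight time → 5:05 PM UTC.
Vantage Point is UTC+3:30, so local arrival = 5:05 PM + 3:30 = 8:35 PM on Apr 16.
Layover = 11:10 PM − 8:35 PM = 2 hours 35 minutes.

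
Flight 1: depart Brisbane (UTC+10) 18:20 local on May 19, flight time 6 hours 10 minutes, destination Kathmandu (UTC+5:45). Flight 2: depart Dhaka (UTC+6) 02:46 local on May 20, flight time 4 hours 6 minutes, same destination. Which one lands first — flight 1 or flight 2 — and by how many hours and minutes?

Flight 1 in UTC: 18:20 − 10:00 = 08:20 on May 19.
+6 hours and 10 minutes → arrive 14:30 UTC on May 19.
Flight 2 in UTC: 02:46 − 6:00 = 20:46 on May 19.
+4 hours 6 minutes → arrive 00:52 UTC on May 20.
Flight 1 lands earlier by 10 hours 22 minutes.

the first, by 10 hours 22 minutes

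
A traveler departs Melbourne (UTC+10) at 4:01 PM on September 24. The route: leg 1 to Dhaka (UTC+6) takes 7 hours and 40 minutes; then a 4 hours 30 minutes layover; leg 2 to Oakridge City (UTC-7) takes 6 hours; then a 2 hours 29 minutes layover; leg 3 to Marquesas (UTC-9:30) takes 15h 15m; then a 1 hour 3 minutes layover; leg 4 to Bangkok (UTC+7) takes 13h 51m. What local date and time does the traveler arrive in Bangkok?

3:49 PM on September 26

Convert departure to UTC: 4:01 PM − 10:00 = 6:01 AM UTC on Sep 24.
Add 7 hours and 40 minutes leg 1 → 1:41 PM UTC.
Add 4 hours and 30 minutes layover in Dhaka → 6:11 PM UTC.
Add 6 hours leg 2 → 12:11 AM UTC (Sep 25).
Add 2 hours and 29 minutes layover in Oakridge City → 2:40 AM UTC.
Add 15 hours 15 minutes leg 3 → 5:55 PM UTC.
Add 1 hour and 3 minutes layover in Marquesas → 6:58 PM UTC.
Add 13 hours 51 minutes leg 4 → 8:49 AM UTC (Sep 26).
Bangkok is UTC+7:00, so local arrival = 8:49 AM + 7:00 = 3:49 PM on Sep 26.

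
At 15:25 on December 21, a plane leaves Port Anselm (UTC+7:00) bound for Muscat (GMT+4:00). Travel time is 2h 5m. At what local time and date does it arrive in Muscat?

Convert departure to UTC: 15:25 − 7:00 = 08:25 UTC on Dec 21.
Add 2 hours 5 minutes travel time → 10:30 UTC.
Muscat is UTC+4:00, so local arrival = 10:30 + 4:00 = 14:30 on Dec 21.

14:30 on December 21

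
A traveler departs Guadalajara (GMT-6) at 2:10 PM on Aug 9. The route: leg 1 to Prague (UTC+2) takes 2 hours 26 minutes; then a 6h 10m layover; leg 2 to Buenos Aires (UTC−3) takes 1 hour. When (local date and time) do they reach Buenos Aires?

2:46 AM on Aug 10

Convert departure to UTC: 2:10 PM + 6:00 = 8:10 PM UTC on Aug 9.
Add 2 hours and 26 minutes leg 1 → 10:36 PM UTC.
Add 6 hours and 10 minutes layover in Prague → 4:46 AM UTC (Aug 10).
Add 1 hour leg 2 → 5:46 AM UTC.
Buenos Aires is UTC−3:00, so local arrival = 5:46 AM − 3:00 = 2:46 AM on Aug 10.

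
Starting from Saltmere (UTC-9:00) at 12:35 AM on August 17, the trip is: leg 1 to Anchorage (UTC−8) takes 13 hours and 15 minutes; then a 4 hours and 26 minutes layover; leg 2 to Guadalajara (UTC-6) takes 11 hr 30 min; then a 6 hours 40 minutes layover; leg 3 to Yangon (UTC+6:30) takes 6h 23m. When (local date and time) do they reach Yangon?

10:19 AM on Aug 19

Convert departure to UTC: 12:35 AM + 9:00 = 9:35 AM UTC on Aug 17.
Add 13 hours 15 minutes leg 1 → 10:50 PM UTC.
Add 4 hours and 26 minutes layover in Anchorage → 3:16 AM UTC (Aug 18).
Add 11 hours and 30 minutes leg 2 → 2:46 PM UTC.
Add 6 hours 40 minutes layover in Guadalajara → 9:26 PM UTC.
Add 6 hours 23 minutes leg 3 → 3:49 AM UTC (Aug 19).
Yangon is UTC+6:30, so local arrival = 3:49 AM + 6:30 = 10:19 AM on Aug 19.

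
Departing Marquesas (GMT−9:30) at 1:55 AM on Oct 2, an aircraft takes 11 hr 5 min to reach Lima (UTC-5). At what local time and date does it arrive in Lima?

5:30 PM on October 2

Lima is 4:30 ahead of Marquesas.
After 11 hours and 5 minutes it is 1:00 PM in Marquesas.
Shift by the zone difference: 1:00 PM + 4:30 = 5:30 PM on Oct 2 in Lima.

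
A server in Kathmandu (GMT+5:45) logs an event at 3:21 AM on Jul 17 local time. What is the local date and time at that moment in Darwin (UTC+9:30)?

Darwin is 3:45 ahead of Kathmandu.
Shift by the zone difference: 3:21 AM + 3:45 = 7:06 AM on Jul 17 in Darwin.

7:06 AM on July 17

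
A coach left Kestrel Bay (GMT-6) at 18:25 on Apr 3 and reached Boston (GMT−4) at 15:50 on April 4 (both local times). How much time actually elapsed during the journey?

Boston is 2:00 ahead of Kestrel Bay.
Clock-face elapsed time (ignoring zones) is 21 hours 25 minutes.
Actual elapsed = 21 hours 25 minutes − 2:00 = 19 hours 25 minutes.

19 hours 25 minutes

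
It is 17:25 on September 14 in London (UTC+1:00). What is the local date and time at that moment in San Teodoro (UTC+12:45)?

In UTC: 17:25 − 1:00 = 16:25 on Sep 14.
San Teodoro is UTC+12:45: 16:25 + 12:45 = 05:10 on Sep 15.

05:10 on Sep 15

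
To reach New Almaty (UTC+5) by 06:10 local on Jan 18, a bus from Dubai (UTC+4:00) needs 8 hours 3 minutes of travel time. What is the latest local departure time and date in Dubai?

Target arrival in UTC: 06:10 − 5:00 = 01:10 on Jan 18.
Subtract 8 hours 3 minutes → departure 17:07 UTC on Jan 17.
Dubai is UTC+4:00: 17:07 + 4:00 = 21:07 on Jan 17.

21:07 on January 17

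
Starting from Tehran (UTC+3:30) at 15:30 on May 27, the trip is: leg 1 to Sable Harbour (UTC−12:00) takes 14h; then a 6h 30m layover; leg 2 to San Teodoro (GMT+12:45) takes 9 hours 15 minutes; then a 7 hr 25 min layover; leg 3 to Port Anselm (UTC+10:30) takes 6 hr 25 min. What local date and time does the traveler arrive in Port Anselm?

Convert departure to UTC: 15:30 − 3:30 = 12:00 UTC on May 27.
Add 14 hours leg 1 → 02:00 UTC (May 28).
Add 6 hours and 30 minutes layover in Sable Harbour → 08:30 UTC.
Add 9 hours and 15 minutes leg 2 → 17:45 UTC.
Add 7 hours 25 minutes layover in San Teodoro → 01:10 UTC (May 29).
Add 6 hours 25 minutes leg 3 → 07:35 UTC.
Port Anselm is UTC+10:30, so local arrival = 07:35 + 10:30 = 18:05 on May 29.

18:05 on May 29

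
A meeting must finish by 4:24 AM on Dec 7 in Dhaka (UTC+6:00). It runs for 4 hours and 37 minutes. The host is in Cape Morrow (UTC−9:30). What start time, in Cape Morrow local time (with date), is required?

Target end time in UTC: 4:24 AM − 6:00 = 10:24 PM on Dec 6.
Subtract 4 hours 37 minutes → start 5:47 PM UTC on Dec 6.
Cape Morrow is UTC−9:30: 5:47 PM − 9:30 = 8:17 AM on Dec 6.

8:17 AM on December 6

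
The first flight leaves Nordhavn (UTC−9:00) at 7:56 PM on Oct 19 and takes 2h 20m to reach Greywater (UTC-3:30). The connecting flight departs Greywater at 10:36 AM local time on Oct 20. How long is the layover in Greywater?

Convert departure to UTC: 7:56 PM + 9:00 = 4:56 AM UTC on Oct 20.
Add 2 hours and 20 minutes flight time → 7:16 AM UTC.
Greywater is UTC−3:30, so local arrival = 7:16 AM − 3:30 = 3:46 AM on Oct 20.
Layover = 10:36 AM − 3:46 AM = 6 hours 50 minutes.

6 hours 50 minutes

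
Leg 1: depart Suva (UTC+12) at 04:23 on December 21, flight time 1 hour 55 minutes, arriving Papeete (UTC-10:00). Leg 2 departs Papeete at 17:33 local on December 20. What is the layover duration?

Convert departure to UTC: 04:23 − 12:00 = 16:23 UTC on Dec 20.
Add 1 hour and 55 minutes flight time → 18:18 UTC.
Papeete is UTC−10:00, so local arrival = 18:18 − 10:00 = 08:18 on Dec 20.
Layover = 17:33 − 08:18 = 9 hours 15 minutes.

9 hours 15 minutes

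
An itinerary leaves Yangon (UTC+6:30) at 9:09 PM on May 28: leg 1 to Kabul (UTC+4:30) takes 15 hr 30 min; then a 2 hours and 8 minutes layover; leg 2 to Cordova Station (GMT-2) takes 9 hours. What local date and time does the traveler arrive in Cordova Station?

3:17 PM on May 29

Convert departure to UTC: 9:09 PM − 6:30 = 2:39 PM UTC on May 28.
Add 15 hours 30 minutes leg 1 → 6:09 AM UTC (May 29).
Add 2 hours 8 minutes layover in Kabul → 8:17 AM UTC.
Add 9 hours leg 2 → 5:17 PM UTC.
Cordova Station is UTC−2:00, so local arrival = 5:17 PM − 2:00 = 3:17 PM on May 29.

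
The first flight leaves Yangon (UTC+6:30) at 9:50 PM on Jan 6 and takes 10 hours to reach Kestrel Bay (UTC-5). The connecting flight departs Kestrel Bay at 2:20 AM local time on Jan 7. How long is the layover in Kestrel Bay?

Convert departure to UTC: 9:50 PM − 6:30 = 3:20 PM UTC on Jan 6.
Add 10 hours flight time → 1:20 AM UTC (Jan 7).
Kestrel Bay is UTC−5:00, so local arrival = 1:20 AM − 5:00 = 8:20 PM on Jan 6.
Layover = 2:20 AM − 8:20 PM (+1 day) = 6 hours.

6 hours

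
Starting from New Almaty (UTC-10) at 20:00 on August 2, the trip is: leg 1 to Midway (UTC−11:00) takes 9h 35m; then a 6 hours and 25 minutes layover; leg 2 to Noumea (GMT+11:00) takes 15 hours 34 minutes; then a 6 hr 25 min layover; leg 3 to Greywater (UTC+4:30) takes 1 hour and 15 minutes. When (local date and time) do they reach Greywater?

Convert departure to UTC: 20:00 + 10:00 = 06:00 UTC on Aug 3.
Add 9 hours and 35 minutes leg 1 → 15:35 UTC.
Add 6 hours 25 minutes layover in Midway → 22:00 UTC.
Add 15 hours and 34 minutes leg 2 → 13:34 UTC (Aug 4).
Add 6 hours 25 minutes layover in Noumea → 19:59 UTC.
Add 1 hour 15 minutes leg 3 → 21:14 UTC.
Greywater is UTC+4:30, so local arrival = 21:14 + 4:30 = 01:44 on Aug 5.

01:44 on August 5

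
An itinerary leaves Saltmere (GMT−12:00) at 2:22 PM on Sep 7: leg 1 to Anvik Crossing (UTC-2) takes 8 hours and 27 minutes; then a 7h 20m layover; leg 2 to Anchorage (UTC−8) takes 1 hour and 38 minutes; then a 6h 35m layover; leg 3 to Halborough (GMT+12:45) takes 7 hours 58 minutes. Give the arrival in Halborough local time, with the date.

Convert departure to UTC: 2:22 PM + 12:00 = 2:22 AM UTC on Sep 8.
Add 8 hours and 27 minutes leg 1 → 10:49 AM UTC.
Add 7 hours and 20 minutes layover in Anvik Crossing → 6:09 PM UTC.
Add 1 hour 38 minutes leg 2 → 7:47 PM UTC.
Add 6 hours 35 minutes layover in Anchorage → 2:22 AM UTC (Sep 9).
Add 7 hours and 58 minutes leg 3 → 10:20 AM UTC.
Halborough is UTC+12:45, so local arrival = 10:20 AM + 12:45 = 11:05 PM on Sep 9.

11:05 PM on September 9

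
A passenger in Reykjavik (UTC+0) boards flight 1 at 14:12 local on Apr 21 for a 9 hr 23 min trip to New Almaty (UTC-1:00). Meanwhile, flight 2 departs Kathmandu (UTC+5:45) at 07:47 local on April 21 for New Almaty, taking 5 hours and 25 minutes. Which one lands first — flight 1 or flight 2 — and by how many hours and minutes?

Flight 1 departs at 14:12 UTC (Apr 21).
+9 hours 23 minutes → arrive 23:35 UTC on Apr 21.
Flight 2 in UTC: 07:47 − 5:45 = 02:02 on Apr 21.
+5 hours and 25 minutes → arrive 07:27 UTC on Apr 21.
Flight 2 lands earlier by 16 hours 8 minutes.

the second, by 16 hours 8 minutes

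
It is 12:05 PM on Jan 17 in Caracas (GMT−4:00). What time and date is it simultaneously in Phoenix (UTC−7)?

In UTC: 12:05 PM + 4:00 = 4:05 PM on Jan 17.
Phoenix is UTC−7:00: 4:05 PM − 7:00 = 9:05 AM on Jan 17.

9:05 AM on Jan 17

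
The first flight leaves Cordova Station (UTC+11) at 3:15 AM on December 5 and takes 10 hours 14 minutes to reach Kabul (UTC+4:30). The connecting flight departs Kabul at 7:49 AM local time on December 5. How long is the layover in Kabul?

50 minutes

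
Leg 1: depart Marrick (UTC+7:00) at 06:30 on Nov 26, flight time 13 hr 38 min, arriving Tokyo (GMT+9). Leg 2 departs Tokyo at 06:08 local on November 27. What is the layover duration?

8 hours

Convert departure to UTC: 06:30 − 7:00 = 23:30 UTC on Nov 25.
Add 13 hours and 38 minutes flight time → 13:08 UTC (Nov 26).
Tokyo is UTC+9:00, so local arrival = 13:08 + 9:00 = 22:08 on Nov 26.
Layover = 06:08 − 22:08 (+1 day) = 8 hours.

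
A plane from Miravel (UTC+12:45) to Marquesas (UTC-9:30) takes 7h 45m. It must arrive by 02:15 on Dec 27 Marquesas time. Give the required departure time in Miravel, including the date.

16:45 on Dec 27

Target arrival in UTC: 02:15 + 9:30 = 11:45 on Dec 27.
Subtract 7 hours 45 minutes → departure 04:00 UTC on Dec 27.
Miravel is UTC+12:45: 04:00 + 12:45 = 16:45 on Dec 27.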